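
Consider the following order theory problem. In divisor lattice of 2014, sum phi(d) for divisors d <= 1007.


Divisors of 2014 up to 1007: [1, 2, 19, 38, 53, 106, 1007]
phi values: [1, 1, 18, 18, 52, 52, 936]
Sum = 1078


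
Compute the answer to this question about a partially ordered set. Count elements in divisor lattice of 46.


Divisors of 46: [1, 2, 23, 46]
Count: 4


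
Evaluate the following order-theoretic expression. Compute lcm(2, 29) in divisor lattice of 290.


In a divisor lattice, join = lcm (least common multiple).
gcd(2,29) = 1
lcm(2,29) = 2*29/gcd = 58/1 = 58


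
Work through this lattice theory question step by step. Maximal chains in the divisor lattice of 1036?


A maximal chain goes from the minimum element to a maximal element via cover relations.
Counting all min-to-max paths in the cover graph.
Total maximal chains: 12


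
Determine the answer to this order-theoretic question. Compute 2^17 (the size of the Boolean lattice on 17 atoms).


Power set = 2^n.
2^17 = 131072


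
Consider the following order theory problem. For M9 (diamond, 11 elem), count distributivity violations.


Distributive law: a ^ (b v c) = (a ^ b) v (a ^ c).
Check all 11^3 = 1331 ordered triples (a,b,c).
  e.g. a=a1, b=a2, c=a3: lhs=a1 != rhs=0
  e.g. a=a1, b=a2, c=a4: lhs=a1 != rhs=0
Total violating triples: 504


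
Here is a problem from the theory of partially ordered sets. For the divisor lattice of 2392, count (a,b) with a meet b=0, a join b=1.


Complement pair (a,b): a meet b = bottom, a join b = top.
Here: gcd(a,b)=1 and lcm(a,b)=2392, i.e. a*b=2392 with a,b coprime.
Pairs found: (1,2392), (8,299), (13,184), (23,104), ... (4 more)
Total ordered pairs: 8


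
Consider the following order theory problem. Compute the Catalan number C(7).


C(n) = C(2n, n) / (n+1).
C(14, 7) = 3432
C(7) = 3432 / 8 = 429


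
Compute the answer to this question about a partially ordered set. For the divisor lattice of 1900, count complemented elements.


An element a is complemented if some b has a meet b = bottom, a join b = top.
a is complemented iff gcd(a, n/a)=1, i.e. a is a unitary divisor of 1900.
Complemented elements: 1, 4, 19, 25, 76, 100, ... (2 more)
Count: 8


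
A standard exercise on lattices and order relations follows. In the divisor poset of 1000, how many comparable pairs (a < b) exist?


A comparable pair {a,b} has a < b or b < a in the order.
Count unordered pairs where one element is strictly below the other.
Examples: {1,2}, {1,4}, {1,5}, {1,8}, ...
Total comparable pairs: 84


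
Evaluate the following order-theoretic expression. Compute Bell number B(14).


B(n) = number of set partitions of an n-element set.
B(n) satisfies the recurrence: B(n+1) = sum_k C(n,k)*B(k).
B(14) = 190899322


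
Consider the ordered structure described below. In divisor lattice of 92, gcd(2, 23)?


Meet=gcd.
gcd(2,23)=1


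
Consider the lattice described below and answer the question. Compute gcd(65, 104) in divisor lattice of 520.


In a divisor lattice, meet = gcd (greatest common divisor).
By Euclidean algorithm or factoring: gcd(65,104) = 13


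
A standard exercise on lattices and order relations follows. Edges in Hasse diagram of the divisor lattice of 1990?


A cover relation a -< b holds when a < b with no c strictly between.
Cover relations:
  1 -< 2
  1 -< 5
  1 -< 199
  2 -< 10
  2 -< 398
  5 -< 10
  5 -< 995
  10 -< 1990
  ...4 more
Total: 12


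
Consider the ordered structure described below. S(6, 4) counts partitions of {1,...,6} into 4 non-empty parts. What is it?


S(n,k) = k*S(n-1,k) + S(n-1,k-1).
S(5,4) = 10, S(5,3) = 25
S(6,4) = 4*10 + 25 = 40 + 25
S(6,4) = 65


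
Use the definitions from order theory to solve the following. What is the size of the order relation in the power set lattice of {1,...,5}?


The order relation is {(a,b) : a <= b}, reflexive so it includes (a,a).
Examples: ({},{}), ({},{1,2}), ({},{1,2,3}), ({},{1,2,3,4}), ({},{1,2,3,4,5}), ...
Total ordered pairs: 243


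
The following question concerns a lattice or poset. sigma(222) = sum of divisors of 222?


sigma(n) = sum of divisors.
Divisors of 222: [1, 2, 3, 6, 37, 74, 111, 222]
Sum = 456


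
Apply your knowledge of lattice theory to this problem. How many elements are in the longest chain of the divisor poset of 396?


A chain is a totally ordered subset; we count the number of elements in a maximum chain.
Compute, for each element x, the size of the longest chain ending at x:
  1: 1
  2: 2
  3: 2
  11: 2
  4: 3
  9: 3
  ...
A maximum chain: 1 < 2 < 4 < 12 < 36 < 396
Number of elements in the longest chain: 6


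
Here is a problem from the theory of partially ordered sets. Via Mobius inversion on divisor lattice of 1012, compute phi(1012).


phi(n) = n * prod_{p|n} (1 - 1/p).
Prime divisors of 1012: [2, 11, 23]
phi(1012) = 1012 * (1 - 1/2) * (1 - 1/11) * (1 - 1/23)
phi(1012) = 440


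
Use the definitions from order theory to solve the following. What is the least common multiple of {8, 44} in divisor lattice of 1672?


In a divisor lattice, join = lcm (least common multiple).
Compute lcm iteratively: start with first element, then lcm(current, next).
Elements: [8, 44]
lcm(8,44) = 88
Final lcm = 88


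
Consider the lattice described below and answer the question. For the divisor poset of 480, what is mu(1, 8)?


In a divisor lattice, mu(a,b) = mu(b/a) where mu is the classical Mobius function.
b/a = 8/1 = 8
Prime factorization of 8: primes [2]
8 is not squarefree, so mu(8) = 0


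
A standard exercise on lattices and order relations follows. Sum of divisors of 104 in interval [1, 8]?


Interval [1,8] in divisors of 104: [1, 2, 4, 8]
Sum = 15


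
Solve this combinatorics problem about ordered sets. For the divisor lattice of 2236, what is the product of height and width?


Height = length of longest chain minus 1; width = size of largest antichain.
A maximum chain: 1 | 43 | 559 | 1118 | 2236  (height 4).
A maximum antichain: {4, 26, 86, 559}  (width 4).
Product = 4 * 4 = 16


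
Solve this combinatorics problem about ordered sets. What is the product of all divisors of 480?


Divisors of 480: [1, 2, 3, 4, 5, 6, 8, 10, 12, 15, 16, 20, 24, 30, 32, 40, 48, 60, 80, 96, 120, 160, 240, 480]
Product = n^(d(n)/2) = 480^(24/2)
Product = 149587343098087735296000000000000


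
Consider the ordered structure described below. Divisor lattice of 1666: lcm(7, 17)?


Join=lcm.
gcd(7,17)=1
lcm=119


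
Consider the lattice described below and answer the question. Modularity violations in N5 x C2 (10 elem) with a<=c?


Modular law: if a <= c then a v (b ^ c) = (a v b) ^ c.
Check all triples (a,b,c) with a <= c among 10 elements.
  e.g. a=(a,0), b=(c,0), c=(b,0): lhs=(a,0) != rhs=(b,0)
  e.g. a=(a,0), b=(c,1), c=(b,0): lhs=(a,0) != rhs=(b,0)
Total violating triples: 6


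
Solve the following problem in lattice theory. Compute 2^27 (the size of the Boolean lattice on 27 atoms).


Power set = 2^n.
2^27 = 134217728


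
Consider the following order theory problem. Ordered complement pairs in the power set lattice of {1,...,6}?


Complement pair (a,b): a meet b = bottom, a join b = top.
Here: A intersect B = {} and A union B = {1,...,6}.
Pairs found: ({},{1,2,3,4,5,6}), ({1},{2,3,4,5,6}), ({2},{1,3,4,5,6}), ({3},{1,2,4,5,6}), ... (60 more)
Total ordered pairs: 64


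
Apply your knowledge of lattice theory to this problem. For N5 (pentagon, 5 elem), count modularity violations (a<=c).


Modular law: if a <= c then a v (b ^ c) = (a v b) ^ c.
Check all triples (a,b,c) with a <= c among 5 elements.
  e.g. a=a, b=c, c=b: lhs=a != rhs=b
Total violating triples: 1


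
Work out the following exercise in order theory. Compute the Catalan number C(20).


C(n) = C(2n, n) / (n+1).
C(40, 20) = 137846528820
C(20) = 137846528820 / 21 = 6564120420


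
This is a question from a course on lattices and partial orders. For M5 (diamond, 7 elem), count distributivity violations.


Distributive law: a ^ (b v c) = (a ^ b) v (a ^ c).
Check all 7^3 = 343 ordered triples (a,b,c).
  e.g. a=a1, b=a2, c=a3: lhs=a1 != rhs=0
  e.g. a=a1, b=a2, c=a4: lhs=a1 != rhs=0
Total violating triples: 60


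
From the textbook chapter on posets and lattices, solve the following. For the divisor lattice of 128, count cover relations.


A cover relation a -< b holds when a < b with no c strictly between.
Cover relations:
  1 -< 2
  2 -< 4
  4 -< 8
  8 -< 16
  16 -< 32
  32 -< 64
  64 -< 128
Total: 7


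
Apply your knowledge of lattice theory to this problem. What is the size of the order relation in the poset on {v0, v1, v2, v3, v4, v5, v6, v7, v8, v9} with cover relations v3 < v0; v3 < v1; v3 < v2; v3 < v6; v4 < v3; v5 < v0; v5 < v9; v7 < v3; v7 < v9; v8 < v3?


The order relation is {(a,b) : a <= b}, reflexive so it includes (a,a).
Examples: (v0,v0), (v1,v1), (v2,v2), (v3,v0), (v3,v1), ...
Total ordered pairs: 32


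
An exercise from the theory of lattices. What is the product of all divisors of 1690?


Divisors of 1690: [1, 2, 5, 10, 13, 26, 65, 130, 169, 338, 845, 1690]
Product = n^(d(n)/2) = 1690^(12/2)
Product = 23298085122481000000


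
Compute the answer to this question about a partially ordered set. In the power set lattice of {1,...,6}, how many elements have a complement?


An element a is complemented if some b has a meet b = bottom, a join b = top.
every subset A has complement S\A, so all elements are complemented.
Complemented elements: {}, {1}, {2}, {3}, {4}, {5}, ... (58 more)
Count: 64


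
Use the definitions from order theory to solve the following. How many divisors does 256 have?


Divisors of 256: [1, 2, 4, 8, 16, 32, 64, 128, 256]
Count: 9


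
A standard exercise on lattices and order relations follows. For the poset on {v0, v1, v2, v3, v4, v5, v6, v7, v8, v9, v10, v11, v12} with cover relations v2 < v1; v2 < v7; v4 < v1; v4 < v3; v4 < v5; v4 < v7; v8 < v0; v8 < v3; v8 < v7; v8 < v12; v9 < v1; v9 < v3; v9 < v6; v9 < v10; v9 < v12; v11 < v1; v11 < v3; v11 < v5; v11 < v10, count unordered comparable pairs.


A comparable pair {a,b} has a < b or b < a in the order.
Count unordered pairs where one element is strictly below the other.
Examples: {v0,v8}, {v1,v2}, {v1,v4}, {v1,v9}, ...
Total comparable pairs: 19


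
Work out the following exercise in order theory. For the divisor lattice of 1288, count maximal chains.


A maximal chain goes from the minimum element to a maximal element via cover relations.
Counting all min-to-max paths in the cover graph.
Total maximal chains: 20


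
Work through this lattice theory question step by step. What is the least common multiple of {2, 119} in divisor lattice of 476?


In a divisor lattice, join = lcm (least common multiple).
Compute lcm iteratively: start with first element, then lcm(current, next).
Elements: [2, 119]
lcm(2,119) = 238
Final lcm = 238


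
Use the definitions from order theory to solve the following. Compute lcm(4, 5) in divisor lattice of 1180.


In a divisor lattice, join = lcm (least common multiple).
gcd(4,5) = 1
lcm(4,5) = 4*5/gcd = 20/1 = 20


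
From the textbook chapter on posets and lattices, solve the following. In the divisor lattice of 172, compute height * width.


Height = length of longest chain minus 1; width = size of largest antichain.
A maximum chain: 1 | 43 | 86 | 172  (height 3).
A maximum antichain: {2, 43}  (width 2).
Product = 3 * 2 = 6


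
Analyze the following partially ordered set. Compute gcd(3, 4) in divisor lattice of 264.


In a divisor lattice, meet = gcd (greatest common divisor).
By Euclidean algorithm or factoring: gcd(3,4) = 1


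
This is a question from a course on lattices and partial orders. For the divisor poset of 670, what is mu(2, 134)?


In a divisor lattice, mu(a,b) = mu(b/a) where mu is the classical Mobius function.
b/a = 134/2 = 67
Prime factorization of 67: primes [67]
67 is squarefree with 1 prime factor(s), so mu(67) = (-1)^1 = -1


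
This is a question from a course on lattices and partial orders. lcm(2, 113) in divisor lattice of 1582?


Join=lcm.
gcd(2,113)=1
lcm=226


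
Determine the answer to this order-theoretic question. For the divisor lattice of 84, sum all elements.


sigma(n) = sum of divisors.
Divisors of 84: [1, 2, 3, 4, 6, 7, 12, 14, 21, 28, 42, 84]
Sum = 224


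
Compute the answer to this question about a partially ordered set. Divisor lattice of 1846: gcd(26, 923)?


Meet=gcd.
gcd(26,923)=13


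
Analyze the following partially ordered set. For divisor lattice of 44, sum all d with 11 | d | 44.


Interval [11,44] in divisors of 44: [11, 22, 44]
Sum = 77


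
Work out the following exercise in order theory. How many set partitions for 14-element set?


B(n) = number of set partitions of an n-element set.
B(n) satisfies the recurrence: B(n+1) = sum_k C(n,k)*B(k).
B(14) = 190899322


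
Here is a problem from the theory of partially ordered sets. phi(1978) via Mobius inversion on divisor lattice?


phi(n) = n * prod_{p|n} (1 - 1/p).
Prime divisors of 1978: [2, 23, 43]
phi(1978) = 1978 * (1 - 1/2) * (1 - 1/23) * (1 - 1/43)
phi(1978) = 924


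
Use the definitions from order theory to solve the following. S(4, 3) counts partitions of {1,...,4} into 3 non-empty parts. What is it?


S(n,k) = k*S(n-1,k) + S(n-1,k-1).
S(3,3) = 1, S(3,2) = 3
S(4,3) = 3*1 + 3 = 3 + 3
S(4,3) = 6


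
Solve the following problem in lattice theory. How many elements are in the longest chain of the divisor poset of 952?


A chain is a totally ordered subset; we count the number of elements in a maximum chain.
Compute, for each element x, the size of the longest chain ending at x:
  1: 1
  2: 2
  7: 2
  17: 2
  4: 3
  8: 4
  ...
A maximum chain: 1 < 2 < 4 < 8 < 56 < 952
Number of elements in the longest chain: 6


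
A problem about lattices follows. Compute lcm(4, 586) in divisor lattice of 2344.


In a divisor lattice, join = lcm (least common multiple).
gcd(4,586) = 2
lcm(4,586) = 4*586/gcd = 2344/2 = 1172


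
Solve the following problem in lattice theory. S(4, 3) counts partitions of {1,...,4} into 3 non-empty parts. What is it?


S(n,k) = k*S(n-1,k) + S(n-1,k-1).
S(3,3) = 1, S(3,2) = 3
S(4,3) = 3*1 + 3 = 3 + 3
S(4,3) = 6


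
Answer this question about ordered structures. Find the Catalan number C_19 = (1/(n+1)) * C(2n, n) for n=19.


C(n) = C(2n, n) / (n+1).
C(38, 19) = 35345263800
C(19) = 35345263800 / 20 = 1767263190


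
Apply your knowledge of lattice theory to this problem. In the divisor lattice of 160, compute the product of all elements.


Divisors of 160: [1, 2, 4, 5, 8, 10, 16, 20, 32, 40, 80, 160]
Product = n^(d(n)/2) = 160^(12/2)
Product = 16777216000000


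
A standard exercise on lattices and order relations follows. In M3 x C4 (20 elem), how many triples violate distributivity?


Distributive law: a ^ (b v c) = (a ^ b) v (a ^ c).
Check all 20^3 = 8000 ordered triples (a,b,c).
  e.g. a=(a1,0), b=(a2,0), c=(a3,0): lhs=(a1,0) != rhs=(0,0)
  e.g. a=(a1,0), b=(a2,0), c=(a3,1): lhs=(a1,0) != rhs=(0,0)
Total violating triples: 384


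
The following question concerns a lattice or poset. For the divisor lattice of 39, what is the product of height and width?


Height = length of longest chain minus 1; width = size of largest antichain.
A maximum chain: 1 | 13 | 39  (height 2).
A maximum antichain: {3, 13}  (width 2).
Product = 2 * 2 = 4


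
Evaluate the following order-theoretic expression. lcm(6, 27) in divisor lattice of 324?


Join=lcm.
gcd(6,27)=3
lcm=54


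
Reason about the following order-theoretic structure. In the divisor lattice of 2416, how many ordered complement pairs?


Complement pair (a,b): a meet b = bottom, a join b = top.
Here: gcd(a,b)=1 and lcm(a,b)=2416, i.e. a*b=2416 with a,b coprime.
Pairs found: (1,2416), (16,151), (151,16), (2416,1)
Total ordered pairs: 4


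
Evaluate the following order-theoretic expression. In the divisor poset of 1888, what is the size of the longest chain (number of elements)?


A chain is a totally ordered subset; we count the number of elements in a maximum chain.
Compute, for each element x, the size of the longest chain ending at x:
  1: 1
  2: 2
  59: 2
  4: 3
  8: 4
  118: 3
  ...
A maximum chain: 1 < 2 < 4 < 8 < 16 < 32 < 1888
Number of elements in the longest chain: 7


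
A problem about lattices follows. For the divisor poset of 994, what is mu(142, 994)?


In a divisor lattice, mu(a,b) = mu(b/a) where mu is the classical Mobius function.
b/a = 994/142 = 7
Prime factorization of 7: primes [7]
7 is squarefree with 1 prime factor(s), so mu(7) = (-1)^1 = -1


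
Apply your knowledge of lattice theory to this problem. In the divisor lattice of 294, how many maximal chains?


A maximal chain goes from the minimum element to a maximal element via cover relations.
Counting all min-to-max paths in the cover graph.
Total maximal chains: 12


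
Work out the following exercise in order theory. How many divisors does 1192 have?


Divisors of 1192: [1, 2, 4, 8, 149, 298, 596, 1192]
Count: 8


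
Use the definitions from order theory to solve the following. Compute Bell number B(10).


B(n) = number of set partitions of an n-element set.
B(n) satisfies the recurrence: B(n+1) = sum_k C(n,k)*B(k).
B(10) = 115975


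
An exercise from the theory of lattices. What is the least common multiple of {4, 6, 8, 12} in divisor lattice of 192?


In a divisor lattice, join = lcm (least common multiple).
Compute lcm iteratively: start with first element, then lcm(current, next).
Elements: [4, 6, 8, 12]
lcm(4,6) = 12
lcm(12,8) = 24
lcm(24,12) = 24
Final lcm = 24


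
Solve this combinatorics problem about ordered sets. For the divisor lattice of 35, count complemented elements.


An element a is complemented if some b has a meet b = bottom, a join b = top.
a is complemented iff gcd(a, n/a)=1, i.e. a is a unitary divisor of 35.
Complemented elements: 1, 5, 7, 35
Count: 4


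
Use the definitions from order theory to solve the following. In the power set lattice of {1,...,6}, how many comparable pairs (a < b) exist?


A comparable pair {a,b} has a < b or b < a in the order.
Count unordered pairs where one element is strictly below the other.
Examples: {{},{1}}, {{},{2}}, {{},{3}}, {{},{4}}, ...
Total comparable pairs: 665


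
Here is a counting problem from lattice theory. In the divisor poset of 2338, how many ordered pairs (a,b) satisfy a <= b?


The order relation is {(a,b) : a <= b}, reflexive so it includes (a,a).
Examples: (1,1), (1,1169), (1,14), (1,167), (1,2), ...
Total ordered pairs: 27


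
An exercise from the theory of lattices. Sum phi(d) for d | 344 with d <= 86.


Divisors of 344 up to 86: [1, 2, 4, 8, 43, 86]
phi values: [1, 1, 2, 4, 42, 42]
Sum = 92


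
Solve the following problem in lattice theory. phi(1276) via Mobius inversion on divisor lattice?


phi(n) = n * prod_{p|n} (1 - 1/p).
Prime divisors of 1276: [2, 11, 29]
phi(1276) = 1276 * (1 - 1/2) * (1 - 1/11) * (1 - 1/29)
phi(1276) = 560


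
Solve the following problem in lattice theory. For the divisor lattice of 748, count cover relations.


A cover relation a -< b holds when a < b with no c strictly between.
Cover relations:
  1 -< 2
  1 -< 11
  1 -< 17
  2 -< 4
  2 -< 22
  2 -< 34
  4 -< 44
  4 -< 68
  ...12 more
Total: 20


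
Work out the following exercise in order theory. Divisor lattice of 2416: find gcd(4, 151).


In a divisor lattice, meet = gcd (greatest common divisor).
By Euclidean algorithm or factoring: gcd(4,151) = 1


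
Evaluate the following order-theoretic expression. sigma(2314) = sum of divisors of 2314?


sigma(n) = sum of divisors.
Divisors of 2314: [1, 2, 13, 26, 89, 178, 1157, 2314]
Sum = 3780


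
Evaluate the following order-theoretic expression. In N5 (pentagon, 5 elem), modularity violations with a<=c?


Modular law: if a <= c then a v (b ^ c) = (a v b) ^ c.
Check all triples (a,b,c) with a <= c among 5 elements.
  e.g. a=a, b=c, c=b: lhs=a != rhs=b
Total violating triples: 1


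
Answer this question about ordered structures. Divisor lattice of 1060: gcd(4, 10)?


Meet=gcd.
gcd(4,10)=2


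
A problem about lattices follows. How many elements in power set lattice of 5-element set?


Power set = 2^n.
2^5 = 32


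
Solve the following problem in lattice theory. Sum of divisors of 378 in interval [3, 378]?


Interval [3,378] in divisors of 378: [3, 6, 9, 18, 21, 27, 42, 54, 63, 126, 189, 378]
Sum = 936


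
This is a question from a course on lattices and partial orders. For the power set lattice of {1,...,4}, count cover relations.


A cover relation a -< b holds when a < b with no c strictly between.
Cover relations:
  {} -< {1}
  {} -< {2}
  {} -< {3}
  {} -< {4}
  {1} -< {1,2}
  {1} -< {1,3}
  {1} -< {1,4}
  {2} -< {1,2}
  ...24 more
Total: 32


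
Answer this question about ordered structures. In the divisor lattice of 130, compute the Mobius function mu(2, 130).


In a divisor lattice, mu(a,b) = mu(b/a) where mu is the classical Mobius function.
b/a = 130/2 = 65
Prime factorization of 65: primes [5, 13]
65 is squarefree with 2 prime factor(s), so mu(65) = (-1)^2 = 1


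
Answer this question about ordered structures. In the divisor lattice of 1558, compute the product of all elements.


Divisors of 1558: [1, 2, 19, 38, 41, 82, 779, 1558]
Product = n^(d(n)/2) = 1558^(8/2)
Product = 5892095988496


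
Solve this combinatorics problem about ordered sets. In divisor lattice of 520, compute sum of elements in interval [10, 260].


Interval [10,260] in divisors of 520: [10, 20, 130, 260]
Sum = 420


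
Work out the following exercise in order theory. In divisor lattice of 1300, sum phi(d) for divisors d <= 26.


Divisors of 1300 up to 26: [1, 2, 4, 5, 10, 13, 20, 25, 26]
phi values: [1, 1, 2, 4, 4, 12, 8, 20, 12]
Sum = 64


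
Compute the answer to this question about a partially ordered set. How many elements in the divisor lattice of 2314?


Divisors of 2314: [1, 2, 13, 26, 89, 178, 1157, 2314]
Count: 8


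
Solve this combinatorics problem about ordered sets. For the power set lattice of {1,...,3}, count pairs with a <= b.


The order relation is {(a,b) : a <= b}, reflexive so it includes (a,a).
Examples: ({},{}), ({},{1,2}), ({},{1,2,3}), ({},{1,3}), ({},{1}), ...
Total ordered pairs: 27


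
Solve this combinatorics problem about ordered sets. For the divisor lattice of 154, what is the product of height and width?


Height = length of longest chain minus 1; width = size of largest antichain.
A maximum chain: 1 | 11 | 77 | 154  (height 3).
A maximum antichain: {2, 7, 11}  (width 3).
Product = 3 * 3 = 9


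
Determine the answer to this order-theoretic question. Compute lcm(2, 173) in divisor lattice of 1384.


In a divisor lattice, join = lcm (least common multiple).
gcd(2,173) = 1
lcm(2,173) = 2*173/gcd = 346/1 = 346


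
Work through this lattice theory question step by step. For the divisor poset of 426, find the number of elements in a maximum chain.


A chain is a totally ordered subset; we count the number of elements in a maximum chain.
Compute, for each element x, the size of the longest chain ending at x:
  1: 1
  2: 2
  3: 2
  71: 2
  6: 3
  142: 3
  ...
A maximum chain: 1 < 2 < 6 < 426
Number of elements in the longest chain: 4


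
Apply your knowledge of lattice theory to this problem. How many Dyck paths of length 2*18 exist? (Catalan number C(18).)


C(n) = C(2n, n) / (n+1).
C(36, 18) = 9075135300
C(18) = 9075135300 / 19 = 477638700


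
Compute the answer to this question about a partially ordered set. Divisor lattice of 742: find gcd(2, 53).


In a divisor lattice, meet = gcd (greatest common divisor).
By Euclidean algorithm or factoring: gcd(2,53) = 1


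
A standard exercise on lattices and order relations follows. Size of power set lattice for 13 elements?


Power set = 2^n.
2^13 = 8192


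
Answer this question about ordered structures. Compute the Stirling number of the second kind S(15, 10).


S(n,k) = k*S(n-1,k) + S(n-1,k-1).
S(14,10) = 752752, S(14,9) = 5135130
S(15,10) = 10*752752 + 5135130 = 7527520 + 5135130
S(15,10) = 12662650


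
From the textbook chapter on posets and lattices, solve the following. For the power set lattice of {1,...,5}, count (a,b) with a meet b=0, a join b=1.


Complement pair (a,b): a meet b = bottom, a join b = top.
Here: A intersect B = {} and A union B = {1,...,5}.
Pairs found: ({},{1,2,3,4,5}), ({1},{2,3,4,5}), ({2},{1,3,4,5}), ({3},{1,2,4,5}), ... (28 more)
Total ordered pairs: 32


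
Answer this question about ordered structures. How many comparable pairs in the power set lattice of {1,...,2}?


A comparable pair {a,b} has a < b or b < a in the order.
Count unordered pairs where one element is strictly below the other.
Examples: {{},{1}}, {{},{2}}, {{},{1,2}}, {{1},{1,2}}, ...
Total comparable pairs: 5


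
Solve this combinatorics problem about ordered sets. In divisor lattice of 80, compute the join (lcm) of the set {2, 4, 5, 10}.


In a divisor lattice, join = lcm (least common multiple).
Compute lcm iteratively: start with first element, then lcm(current, next).
Elements: [2, 4, 5, 10]
lcm(2,4) = 4
lcm(4,5) = 20
lcm(20,10) = 20
Final lcm = 20


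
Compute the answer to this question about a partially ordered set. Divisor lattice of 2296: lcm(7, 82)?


Join=lcm.
gcd(7,82)=1
lcm=574


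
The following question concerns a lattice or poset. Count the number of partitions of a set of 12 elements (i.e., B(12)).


B(n) = number of set partitions of an n-element set.
B(n) satisfies the recurrence: B(n+1) = sum_k C(n,k)*B(k).
B(12) = 4213597


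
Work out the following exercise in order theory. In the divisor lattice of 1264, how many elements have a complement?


An element a is complemented if some b has a meet b = bottom, a join b = top.
a is complemented iff gcd(a, n/a)=1, i.e. a is a unitary divisor of 1264.
Complemented elements: 1, 16, 79, 1264
Count: 4


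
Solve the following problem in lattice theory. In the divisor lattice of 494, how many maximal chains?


A maximal chain goes from the minimum element to a maximal element via cover relations.
Counting all min-to-max paths in the cover graph.
Total maximal chains: 6


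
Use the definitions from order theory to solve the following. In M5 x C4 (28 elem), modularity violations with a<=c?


Modular law: if a <= c then a v (b ^ c) = (a v b) ^ c.
Check all triples (a,b,c) with a <= c among 28 elements.
This lattice is modular (diamonds M_m and their chain-products are modular).
Total violating triples: 0


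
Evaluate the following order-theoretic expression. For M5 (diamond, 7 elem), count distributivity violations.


Distributive law: a ^ (b v c) = (a ^ b) v (a ^ c).
Check all 7^3 = 343 ordered triples (a,b,c).
  e.g. a=a1, b=a2, c=a3: lhs=a1 != rhs=0
  e.g. a=a1, b=a2, c=a4: lhs=a1 != rhs=0
Total violating triples: 60


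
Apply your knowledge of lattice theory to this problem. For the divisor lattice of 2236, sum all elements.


sigma(n) = sum of divisors.
Divisors of 2236: [1, 2, 4, 13, 26, 43, 52, 86, 172, 559, 1118, 2236]
Sum = 4312


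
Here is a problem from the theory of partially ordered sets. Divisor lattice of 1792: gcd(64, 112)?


Meet=gcd.
gcd(64,112)=16


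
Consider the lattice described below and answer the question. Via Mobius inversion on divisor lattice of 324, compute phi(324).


phi(n) = n * prod_{p|n} (1 - 1/p).
Prime divisors of 324: [2, 3]
phi(324) = 324 * (1 - 1/2) * (1 - 1/3)
phi(324) = 108


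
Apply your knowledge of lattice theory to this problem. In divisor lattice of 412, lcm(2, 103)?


Join=lcm.
gcd(2,103)=1
lcm=206


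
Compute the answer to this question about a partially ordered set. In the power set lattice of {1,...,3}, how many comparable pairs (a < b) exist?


A comparable pair {a,b} has a < b or b < a in the order.
Count unordered pairs where one element is strictly below the other.
Examples: {{},{1}}, {{},{2}}, {{},{3}}, {{},{1,2}}, ...
Total comparable pairs: 19


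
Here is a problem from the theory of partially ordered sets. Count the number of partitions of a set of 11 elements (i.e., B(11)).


B(n) = number of set partitions of an n-element set.
B(n) satisfies the recurrence: B(n+1) = sum_k C(n,k)*B(k).
B(11) = 678570


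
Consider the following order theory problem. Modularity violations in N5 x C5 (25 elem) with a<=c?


Modular law: if a <= c then a v (b ^ c) = (a v b) ^ c.
Check all triples (a,b,c) with a <= c among 25 elements.
  e.g. a=(a,0), b=(c,0), c=(b,0): lhs=(a,0) != rhs=(b,0)
  e.g. a=(a,0), b=(c,1), c=(b,0): lhs=(a,0) != rhs=(b,0)
Total violating triples: 75


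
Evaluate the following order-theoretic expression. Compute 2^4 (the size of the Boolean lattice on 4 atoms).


Power set = 2^n.
2^4 = 16


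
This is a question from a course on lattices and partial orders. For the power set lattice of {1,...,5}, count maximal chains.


A maximal chain goes from the minimum element to a maximal element via cover relations.
Counting all min-to-max paths in the cover graph.
Total maximal chains: 120


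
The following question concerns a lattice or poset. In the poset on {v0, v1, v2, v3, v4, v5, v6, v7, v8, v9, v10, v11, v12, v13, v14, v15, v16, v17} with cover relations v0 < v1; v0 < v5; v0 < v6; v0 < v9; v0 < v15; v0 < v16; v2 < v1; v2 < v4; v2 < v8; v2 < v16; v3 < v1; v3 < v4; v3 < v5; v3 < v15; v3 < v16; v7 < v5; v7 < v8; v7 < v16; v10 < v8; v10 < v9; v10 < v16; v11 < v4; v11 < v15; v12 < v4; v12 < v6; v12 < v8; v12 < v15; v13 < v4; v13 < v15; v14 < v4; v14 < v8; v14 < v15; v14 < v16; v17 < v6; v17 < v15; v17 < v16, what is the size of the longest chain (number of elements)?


A chain is a totally ordered subset; we count the number of elements in a maximum chain.
Compute, for each element x, the size of the longest chain ending at x:
  v0: 1
  v2: 1
  v3: 1
  v7: 1
  v10: 1
  v11: 1
  ...
A maximum chain: v0 < v1
Number of elements in the longest chain: 2


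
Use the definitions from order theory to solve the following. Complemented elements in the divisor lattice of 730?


An element a is complemented if some b has a meet b = bottom, a join b = top.
a is complemented iff gcd(a, n/a)=1, i.e. a is a unitary divisor of 730.
Complemented elements: 1, 2, 5, 10, 73, 146, ... (2 more)
Count: 8


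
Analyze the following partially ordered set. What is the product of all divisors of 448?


Divisors of 448: [1, 2, 4, 7, 8, 14, 16, 28, 32, 56, 64, 112, 224, 448]
Product = n^(d(n)/2) = 448^(14/2)
Product = 3621980417894121472


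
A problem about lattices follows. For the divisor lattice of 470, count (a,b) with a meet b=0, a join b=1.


Complement pair (a,b): a meet b = bottom, a join b = top.
Here: gcd(a,b)=1 and lcm(a,b)=470, i.e. a*b=470 with a,b coprime.
Pairs found: (1,470), (2,235), (5,94), (10,47), ... (4 more)
Total ordered pairs: 8


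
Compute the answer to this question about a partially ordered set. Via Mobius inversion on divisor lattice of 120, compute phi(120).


phi(n) = n * prod_{p|n} (1 - 1/p).
Prime divisors of 120: [2, 3, 5]
phi(120) = 120 * (1 - 1/2) * (1 - 1/3) * (1 - 1/5)
phi(120) = 32


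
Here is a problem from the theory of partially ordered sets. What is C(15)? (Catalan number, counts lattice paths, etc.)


C(n) = C(2n, n) / (n+1).
C(30, 15) = 155117520
C(15) = 155117520 / 16 = 9694845


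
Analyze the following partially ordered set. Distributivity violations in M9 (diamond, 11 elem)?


Distributive law: a ^ (b v c) = (a ^ b) v (a ^ c).
Check all 11^3 = 1331 ordered triples (a,b,c).
  e.g. a=a1, b=a2, c=a3: lhs=a1 != rhs=0
  e.g. a=a1, b=a2, c=a4: lhs=a1 != rhs=0
Total violating triples: 504


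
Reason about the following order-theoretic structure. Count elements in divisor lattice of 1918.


Divisors of 1918: [1, 2, 7, 14, 137, 274, 959, 1918]
Count: 8


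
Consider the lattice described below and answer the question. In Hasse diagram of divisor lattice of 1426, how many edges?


A cover relation a -< b holds when a < b with no c strictly between.
Cover relations:
  1 -< 2
  1 -< 23
  1 -< 31
  2 -< 46
  2 -< 62
  23 -< 46
  23 -< 713
  31 -< 62
  ...4 more
Total: 12


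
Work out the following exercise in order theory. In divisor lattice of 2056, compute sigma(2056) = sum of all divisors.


sigma(n) = sum of divisors.
Divisors of 2056: [1, 2, 4, 8, 257, 514, 1028, 2056]
Sum = 3870


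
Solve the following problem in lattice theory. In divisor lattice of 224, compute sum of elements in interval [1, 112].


Interval [1,112] in divisors of 224: [1, 2, 4, 7, 8, 14, 16, 28, 56, 112]
Sum = 248


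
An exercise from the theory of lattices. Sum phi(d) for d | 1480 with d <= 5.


Divisors of 1480 up to 5: [1, 2, 4, 5]
phi values: [1, 1, 2, 4]
Sum = 8


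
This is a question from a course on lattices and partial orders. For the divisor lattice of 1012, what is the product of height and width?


Height = length of longest chain minus 1; width = size of largest antichain.
A maximum chain: 1 | 23 | 253 | 506 | 1012  (height 4).
A maximum antichain: {4, 22, 46, 253}  (width 4).
Product = 4 * 4 = 16


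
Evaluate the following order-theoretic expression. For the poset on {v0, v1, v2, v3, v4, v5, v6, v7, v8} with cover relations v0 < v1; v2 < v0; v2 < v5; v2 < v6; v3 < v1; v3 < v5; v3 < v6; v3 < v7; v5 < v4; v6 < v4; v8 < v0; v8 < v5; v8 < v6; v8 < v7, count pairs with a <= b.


The order relation is {(a,b) : a <= b}, reflexive so it includes (a,a).
Examples: (v0,v0), (v0,v1), (v1,v1), (v2,v0), (v2,v1), ...
Total ordered pairs: 28


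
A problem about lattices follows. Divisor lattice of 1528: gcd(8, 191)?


Meet=gcd.
gcd(8,191)=1


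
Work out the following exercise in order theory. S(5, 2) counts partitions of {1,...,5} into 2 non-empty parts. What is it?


S(n,k) = k*S(n-1,k) + S(n-1,k-1).
S(4,2) = 7, S(4,1) = 1
S(5,2) = 2*7 + 1 = 14 + 1
S(5,2) = 15


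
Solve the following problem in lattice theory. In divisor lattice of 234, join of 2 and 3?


In a divisor lattice, join = lcm (least common multiple).
gcd(2,3) = 1
lcm(2,3) = 2*3/gcd = 6/1 = 6


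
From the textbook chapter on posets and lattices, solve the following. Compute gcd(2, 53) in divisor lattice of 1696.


In a divisor lattice, meet = gcd (greatest common divisor).
By Euclidean algorithm or factoring: gcd(2,53) = 1


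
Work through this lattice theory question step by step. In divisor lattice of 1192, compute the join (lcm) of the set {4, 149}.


In a divisor lattice, join = lcm (least common multiple).
Compute lcm iteratively: start with first element, then lcm(current, next).
Elements: [4, 149]
lcm(4,149) = 596
Final lcm = 596


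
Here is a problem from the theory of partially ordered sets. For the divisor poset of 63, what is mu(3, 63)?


In a divisor lattice, mu(a,b) = mu(b/a) where mu is the classical Mobius function.
b/a = 63/3 = 21
Prime factorization of 21: primes [3, 7]
21 is squarefree with 2 prime factor(s), so mu(21) = (-1)^2 = 1


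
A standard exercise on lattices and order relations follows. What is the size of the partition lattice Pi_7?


B(n) = number of set partitions of an n-element set.
B(n) satisfies the recurrence: B(n+1) = sum_k C(n,k)*B(k).
B(7) = 877


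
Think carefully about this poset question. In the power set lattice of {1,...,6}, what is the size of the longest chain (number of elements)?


A chain is a totally ordered subset; we count the number of elements in a maximum chain.
Compute, for each element x, the size of the longest chain ending at x:
  {}: 1
  {1}: 2
  {2}: 2
  {3}: 2
  {4}: 2
  {5}: 2
  ...
A maximum chain: {} < {1} < {1,2} < {1,2,3} < {1,2,3,4} < {1,2,3,4,5} < {1,2,3,4,5,6}
Number of elements in the longest chain: 7


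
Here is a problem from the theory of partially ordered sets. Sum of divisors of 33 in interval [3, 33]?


Interval [3,33] in divisors of 33: [3, 33]
Sum = 36


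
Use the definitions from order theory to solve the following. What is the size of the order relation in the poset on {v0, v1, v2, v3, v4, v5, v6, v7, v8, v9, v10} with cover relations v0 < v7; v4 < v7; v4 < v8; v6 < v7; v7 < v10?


The order relation is {(a,b) : a <= b}, reflexive so it includes (a,a).
Examples: (v0,v0), (v0,v10), (v0,v7), (v1,v1), (v10,v10), ...
Total ordered pairs: 19


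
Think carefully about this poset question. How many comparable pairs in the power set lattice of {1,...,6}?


A comparable pair {a,b} has a < b or b < a in the order.
Count unordered pairs where one element is strictly below the other.
Examples: {{},{1}}, {{},{2}}, {{},{3}}, {{},{4}}, ...
Total comparable pairs: 665


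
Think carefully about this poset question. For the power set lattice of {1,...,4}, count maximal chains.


A maximal chain goes from the minimum element to a maximal element via cover relations.
Counting all min-to-max paths in the cover graph.
Total maximal chains: 24


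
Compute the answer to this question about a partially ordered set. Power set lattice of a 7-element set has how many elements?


Power set = 2^n.
2^7 = 128


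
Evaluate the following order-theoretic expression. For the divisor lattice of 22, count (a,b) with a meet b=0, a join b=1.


Complement pair (a,b): a meet b = bottom, a join b = top.
Here: gcd(a,b)=1 and lcm(a,b)=22, i.e. a*b=22 with a,b coprime.
Pairs found: (1,22), (2,11), (11,2), (22,1)
Total ordered pairs: 4


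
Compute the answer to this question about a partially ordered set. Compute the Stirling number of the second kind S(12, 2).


S(n,k) = k*S(n-1,k) + S(n-1,k-1).
S(11,2) = 1023, S(11,1) = 1
S(12,2) = 2*1023 + 1 = 2046 + 1
S(12,2) = 2047


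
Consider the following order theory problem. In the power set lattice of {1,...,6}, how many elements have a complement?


An element a is complemented if some b has a meet b = bottom, a join b = top.
every subset A has complement S\A, so all elements are complemented.
Complemented elements: {}, {1}, {2}, {3}, {4}, {5}, ... (58 more)
Count: 64


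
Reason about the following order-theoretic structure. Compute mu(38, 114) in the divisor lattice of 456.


In a divisor lattice, mu(a,b) = mu(b/a) where mu is the classical Mobius function.
b/a = 114/38 = 3
Prime factorization of 3: primes [3]
3 is squarefree with 1 prime factor(s), so mu(3) = (-1)^1 = -1


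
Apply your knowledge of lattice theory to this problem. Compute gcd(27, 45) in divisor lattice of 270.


In a divisor lattice, meet = gcd (greatest common divisor).
By Euclidean algorithm or factoring: gcd(27,45) = 9


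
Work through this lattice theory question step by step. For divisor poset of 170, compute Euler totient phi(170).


phi(n) = n * prod_{p|n} (1 - 1/p).
Prime divisors of 170: [2, 5, 17]
phi(170) = 170 * (1 - 1/2) * (1 - 1/5) * (1 - 1/17)
phi(170) = 64


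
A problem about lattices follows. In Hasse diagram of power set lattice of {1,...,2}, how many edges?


A cover relation a -< b holds when a < b with no c strictly between.
Cover relations:
  {} -< {1}
  {} -< {2}
  {1} -< {1,2}
  {2} -< {1,2}
Total: 4


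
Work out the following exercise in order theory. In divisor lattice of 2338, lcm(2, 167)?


Join=lcm.
gcd(2,167)=1
lcm=334


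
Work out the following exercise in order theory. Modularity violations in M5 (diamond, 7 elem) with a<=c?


Modular law: if a <= c then a v (b ^ c) = (a v b) ^ c.
Check all triples (a,b,c) with a <= c among 7 elements.
This lattice is modular (diamonds M_m and their chain-products are modular).
Total violating triples: 0


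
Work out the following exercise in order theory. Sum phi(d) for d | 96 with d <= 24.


Divisors of 96 up to 24: [1, 2, 3, 4, 6, 8, 12, 16, 24]
phi values: [1, 1, 2, 2, 2, 4, 4, 8, 8]
Sum = 32
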